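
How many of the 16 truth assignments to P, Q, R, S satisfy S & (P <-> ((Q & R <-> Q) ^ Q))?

4

P | Q | R | S | φ
- | - | - | - | -
T | T | T | T | F
T | T | T | F | F
T | T | F | T | T
T | T | F | F | F
T | F | T | T | T
T | F | T | F | F
T | F | F | T | T
T | F | F | F | F
F | T | T | T | T
F | T | T | F | F
F | T | F | T | F
F | T | F | F | F
F | F | T | T | F
F | F | T | F | F
F | F | F | T | F
F | F | F | F | F
The formula is true on 4 of the 16 rows.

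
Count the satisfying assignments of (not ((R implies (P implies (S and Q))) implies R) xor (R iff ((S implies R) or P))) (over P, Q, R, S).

P  Q  R  S  |  (S and Q)  (P implies (S and Q))  (S implies R)  ((S implies R) or P)  (R iff ((S implies R) or P))  φ
T  T  T  T  |      T                T                  T                 T                         T                T
T  T  T  F  |      F                F                  T                 T                         T                T
T  T  F  T  |      T                T                  F                 T                         F                T
T  T  F  F  |      F                F                  T                 T                         F                T
T  F  T  T  |      F                F                  T                 T                         T                T
T  F  T  F  |      F                F                  T                 T                         T                T
T  F  F  T  |      F                F                  F                 T                         F                T
T  F  F  F  |      F                F                  T                 T                         F                T
F  T  T  T  |      T                T                  T                 T                         T                T
F  T  T  F  |      F                T                  T                 T                         T                T
F  T  F  T  |      T                T                  F                 F                         T                F
F  T  F  F  |      F                T                  T                 T                         F                T
F  F  T  T  |      F                T                  T                 T                         T                T
F  F  T  F  |      F                T                  T                 T                         T                T
F  F  F  T  |      F                T                  F                 F                         T                F
F  F  F  F  |      F                T                  T                 T                         F                T
The formula is true on 14 of the 16 rows.

14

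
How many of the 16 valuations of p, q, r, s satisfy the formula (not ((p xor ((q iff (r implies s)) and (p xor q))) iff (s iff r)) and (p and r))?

1

p  q  r  s  |  φ
0  0  0  0  |  0
0  0  0  1  |  0
0  0  1  0  |  0
0  0  1  1  |  0
0  1  0  0  |  0
0  1  0  1  |  0
0  1  1  0  |  0
0  1  1  1  |  0
1  0  0  0  |  0
1  0  0  1  |  0
1  0  1  0  |  0
1  0  1  1  |  0
1  1  0  0  |  0
1  1  0  1  |  0
1  1  1  0  |  1
1  1  1  1  |  0
The formula is true on 1 of the 16 rows.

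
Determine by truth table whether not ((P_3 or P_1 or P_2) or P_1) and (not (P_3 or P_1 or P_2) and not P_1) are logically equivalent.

P_1 | P_2 | P_3 || φ | ψ
 F  |  F  |  F  || T | T
 F  |  F  |  T  || F | F
 F  |  T  |  F  || F | F
 F  |  T  |  T  || F | F
 T  |  F  |  F  || F | F
 T  |  F  |  T  || F | F
 T  |  T  |  F  || F | F
 T  |  T  |  T  || F | F
The columns for φ and ψ agree on every row, so they are logically equivalent.

equivalent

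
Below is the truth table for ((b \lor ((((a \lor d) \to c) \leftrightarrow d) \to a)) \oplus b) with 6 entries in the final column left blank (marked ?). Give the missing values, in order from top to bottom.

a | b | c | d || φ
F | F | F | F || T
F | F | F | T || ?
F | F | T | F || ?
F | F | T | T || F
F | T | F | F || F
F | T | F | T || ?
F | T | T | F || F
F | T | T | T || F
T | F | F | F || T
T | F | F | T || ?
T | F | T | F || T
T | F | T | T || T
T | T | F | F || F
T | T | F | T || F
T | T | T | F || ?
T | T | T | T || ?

Row a=F, b=F, c=F, d=T: (b \lor ((((a \lor d) \to c) \leftrightarrow d) \to a)) = T, so the formula = T.
Row a=F, b=F, c=T, d=F: (b \lor ((((a \lor d) \to c) \leftrightarrow d) \to a)) = T, so the formula = T.
Row a=F, b=T, c=F, d=T: (b \lor ((((a \lor d) \to c) \leftrightarrow d) \to a)) = T, so the formula = F.
Row a=T, b=F, c=F, d=T: (b \lor ((((a \lor d) \to c) \leftrightarrow d) \to a)) = T, so the formula = T.
Row a=T, b=T, c=T, d=F: (b \lor ((((a \lor d) \to c) \leftrightarrow d) \to a)) = T, so the formula = F.
Row a=T, b=T, c=T, d=T: (b \lor ((((a \lor d) \to c) \leftrightarrow d) \to a)) = T, so the formula = F.

T, T, F, T, F, F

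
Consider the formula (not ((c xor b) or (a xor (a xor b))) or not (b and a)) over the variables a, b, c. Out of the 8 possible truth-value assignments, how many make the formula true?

a | b | c | φ
- | - | - | -
1 | 1 | 1 | 0
1 | 1 | 0 | 0
1 | 0 | 1 | 1
1 | 0 | 0 | 1
0 | 1 | 1 | 1
0 | 1 | 0 | 1
0 | 0 | 1 | 1
0 | 0 | 0 | 1
The formula is true on 6 of the 8 rows.

6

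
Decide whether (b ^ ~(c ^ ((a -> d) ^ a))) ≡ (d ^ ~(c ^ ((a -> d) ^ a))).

not equivalent

  a   |   b   |   c   |   d   |   φ   |   ψ  
----- | ----- | ----- | ----- | ----- | -----
 True |  True |  True |  True |  True |  True
 True |  True |  True | False | False |  True
 True |  True | False |  True | False | False
 True |  True | False | False |  True | False
 True | False |  True |  True | False |  True
 True | False |  True | False |  True |  True
 True | False | False |  True |  True | False
 True | False | False | False | False | False
False |  True |  True |  True | False | False
False |  True |  True | False | False |  True
False |  True | False |  True |  True |  True
False |  True | False | False |  True | False
False | False |  True |  True |  True | False
False | False |  True | False |  True |  True
False | False | False |  True | False |  True
False | False | False | False | False | False
The columns differ at a=True, b=True, c=True, d=False (φ=False, ψ=True), so they are not equivalent.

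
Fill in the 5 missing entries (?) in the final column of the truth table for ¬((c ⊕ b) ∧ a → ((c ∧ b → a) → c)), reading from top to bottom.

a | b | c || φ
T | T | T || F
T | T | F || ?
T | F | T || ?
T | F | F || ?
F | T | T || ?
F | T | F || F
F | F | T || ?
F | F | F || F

Row a=T, b=T, c=F: ((c ⊕ b) ∧ a) = T, ((c ∧ b → a) → c) = F, ((c ⊕ b) ∧ a → ((c ∧ b → a) → c)) = F, so the formula = T.
Row a=T, b=F, c=T: ((c ⊕ b) ∧ a) = T, ((c ∧ b → a) → c) = T, ((c ⊕ b) ∧ a → ((c ∧ b → a) → c)) = T, so the formula = F.
Row a=T, b=F, c=F: ((c ⊕ b) ∧ a) = F, ((c ∧ b → a) → c) = F, ((c ⊕ b) ∧ a → ((c ∧ b → a) → c)) = T, so the formula = F.
Row a=F, b=T, c=T: ((c ⊕ b) ∧ a) = F, ((c ∧ b → a) → c) = T, ((c ⊕ b) ∧ a → ((c ∧ b → a) → c)) = T, so the formula = F.
Row a=F, b=F, c=T: ((c ⊕ b) ∧ a) = F, ((c ∧ b → a) → c) = T, ((c ⊕ b) ∧ a → ((c ∧ b → a) → c)) = T, so the formula = F.

T, F, F, F, F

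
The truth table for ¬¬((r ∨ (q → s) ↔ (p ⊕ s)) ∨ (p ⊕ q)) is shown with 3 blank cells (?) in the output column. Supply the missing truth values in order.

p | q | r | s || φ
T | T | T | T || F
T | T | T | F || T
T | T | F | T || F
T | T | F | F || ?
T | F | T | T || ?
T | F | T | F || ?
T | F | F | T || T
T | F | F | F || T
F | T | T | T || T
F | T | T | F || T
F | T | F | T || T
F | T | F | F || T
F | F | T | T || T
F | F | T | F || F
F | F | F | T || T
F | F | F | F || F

F, T, T

Row p=T, q=T, r=F, s=F: ((r ∨ (q → s) ↔ (p ⊕ s)) ∨ (p ⊕ q)) = F, ¬((r ∨ (q → s) ↔ (p ⊕ s)) ∨ (p ⊕ q)) = T, so the formula = F.
Row p=T, q=F, r=T, s=T: ((r ∨ (q → s) ↔ (p ⊕ s)) ∨ (p ⊕ q)) = T, ¬((r ∨ (q → s) ↔ (p ⊕ s)) ∨ (p ⊕ q)) = F, so the formula = T.
Row p=T, q=F, r=T, s=F: ((r ∨ (q → s) ↔ (p ⊕ s)) ∨ (p ⊕ q)) = T, ¬((r ∨ (q → s) ↔ (p ⊕ s)) ∨ (p ⊕ q)) = F, so the formula = T.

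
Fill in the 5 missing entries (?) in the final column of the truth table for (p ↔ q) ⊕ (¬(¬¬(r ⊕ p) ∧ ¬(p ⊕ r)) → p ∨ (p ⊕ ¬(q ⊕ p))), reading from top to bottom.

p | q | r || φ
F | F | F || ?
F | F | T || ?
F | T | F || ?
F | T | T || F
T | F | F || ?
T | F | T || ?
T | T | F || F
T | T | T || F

Row p=F, q=F, r=F: (p ↔ q) = T, (¬(¬¬(r ⊕ p) ∧ ¬(p ⊕ r)) → p ∨ (p ⊕ ¬(q ⊕ p))) = T, so the formula = F.
Row p=F, q=F, r=T: (p ↔ q) = T, (¬(¬¬(r ⊕ p) ∧ ¬(p ⊕ r)) → p ∨ (p ⊕ ¬(q ⊕ p))) = T, so the formula = F.
Row p=F, q=T, r=F: (p ↔ q) = F, (¬(¬¬(r ⊕ p) ∧ ¬(p ⊕ r)) → p ∨ (p ⊕ ¬(q ⊕ p))) = F, so the formula = F.
Row p=T, q=F, r=F: (p ↔ q) = F, (¬(¬¬(r ⊕ p) ∧ ¬(p ⊕ r)) → p ∨ (p ⊕ ¬(q ⊕ p))) = T, so the formula = T.
Row p=T, q=F, r=T: (p ↔ q) = F, (¬(¬¬(r ⊕ p) ∧ ¬(p ⊕ r)) → p ∨ (p ⊕ ¬(q ⊕ p))) = T, so the formula = T.

F, F, F, T, T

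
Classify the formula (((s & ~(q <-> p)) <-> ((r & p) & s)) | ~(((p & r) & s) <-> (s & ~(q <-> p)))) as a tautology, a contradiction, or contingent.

p | q | r | s || (q <-> p) | ~(q <-> p) | (s & ~(q <-> p)) | (r & p) | ((r & p) & s) | (p & r) | ((p & r) & s) | φ
T | T | T | T ||     T     |     F      |        F         |    T    |       T       |    T    |       T       | T
T | T | T | F ||     T     |     F      |        F         |    T    |       F       |    T    |       F       | T
T | T | F | T ||     T     |     F      |        F         |    F    |       F       |    F    |       F       | T
T | T | F | F ||     T     |     F      |        F         |    F    |       F       |    F    |       F       | T
T | F | T | T ||     F     |     T      |        T         |    T    |       T       |    T    |       T       | T
T | F | T | F ||     F     |     T      |        F         |    T    |       F       |    T    |       F       | T
T | F | F | T ||     F     |     T      |        T         |    F    |       F       |    F    |       F       | T
T | F | F | F ||     F     |     T      |        F         |    F    |       F       |    F    |       F       | T
F | T | T | T ||     F     |     T      |        T         |    F    |       F       |    F    |       F       | T
F | T | T | F ||     F     |     T      |        F         |    F    |       F       |    F    |       F       | T
F | T | F | T ||     F     |     T      |        T         |    F    |       F       |    F    |       F       | T
F | T | F | F ||     F     |     T      |        F         |    F    |       F       |    F    |       F       | T
F | F | T | T ||     T     |     F      |        F         |    F    |       F       |    F    |       F       | T
F | F | T | F ||     T     |     F      |        F         |    F    |       F       |    F    |       F       | T
F | F | F | T ||     T     |     F      |        F         |    F    |       F       |    F    |       F       | T
F | F | F | F ||     T     |     F      |        F         |    F    |       F       |    F    |       F       | T
Every row is T, so the formula is a tautology.

tautology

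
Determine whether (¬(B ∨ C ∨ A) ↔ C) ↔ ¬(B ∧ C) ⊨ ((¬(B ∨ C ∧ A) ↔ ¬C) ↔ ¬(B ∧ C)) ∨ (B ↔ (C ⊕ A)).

A  B  C  |  φ  ψ
0  0  0  |  0  1
0  0  1  |  0  0
0  1  0  |  1  0
0  1  1  |  1  1
1  0  0  |  1  1
1  0  1  |  0  1
1  1  0  |  1  1
1  1  1  |  1  0
At A=0, B=1, C=0 we have φ true but ψ false, so φ does not entail ψ.

no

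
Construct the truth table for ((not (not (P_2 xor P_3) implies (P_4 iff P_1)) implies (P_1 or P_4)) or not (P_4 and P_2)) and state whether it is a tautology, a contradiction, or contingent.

 P_1    P_2    P_3    P_4   |  (P_2 xor P_3)  not (P_2 xor P_3)  (P_4 iff P_1)  (P_1 or P_4)  (P_4 and P_2)  not (P_4 and P_2)    φ  
 True   True   True   True  |      False             True             True          True           True            False         True
 True   True   True  False  |      False             True            False          True          False             True         True
 True   True  False   True  |       True            False             True          True           True            False         True
 True   True  False  False  |       True            False            False          True          False             True         True
 True  False   True   True  |       True            False             True          True          False             True         True
 True  False   True  False  |       True            False            False          True          False             True         True
 True  False  False   True  |      False             True             True          True          False             True         True
 True  False  False  False  |      False             True            False          True          False             True         True
False   True   True   True  |      False             True            False          True           True            False         True
False   True   True  False  |      False             True             True         False          False             True         True
False   True  False   True  |       True            False            False          True           True            False         True
False   True  False  False  |       True            False             True         False          False             True         True
False  False   True   True  |       True            False            False          True          False             True         True
False  False   True  False  |       True            False             True         False          False             True         True
False  False  False   True  |      False             True            False          True          False             True         True
False  False  False  False  |      False             True             True         False          False             True         True
Every row is True, so the formula is a tautology.

tautology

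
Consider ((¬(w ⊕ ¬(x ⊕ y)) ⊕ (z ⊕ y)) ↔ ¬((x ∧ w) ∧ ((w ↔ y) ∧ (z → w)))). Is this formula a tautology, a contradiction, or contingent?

x  y  z  w  |  (x ⊕ y)  ¬(x ⊕ y)  (w ⊕ ¬(x ⊕ y))  ¬(w ⊕ ¬(x ⊕ y))  (z ⊕ y)  (¬(w ⊕ ¬(x ⊕ y)) ⊕ (z ⊕ y))  (x ∧ w)  (w ↔ y)  (z → w)  ((w ↔ y) ∧ (z → w))  φ
0  0  0  0  |     0        1            1                0            0                  0                  0        1        1              1           0
0  0  0  1  |     0        1            0                1            0                  1                  0        0        1              0           1
0  0  1  0  |     0        1            1                0            1                  1                  0        1        0              0           1
0  0  1  1  |     0        1            0                1            1                  0                  0        0        1              0           0
0  1  0  0  |     1        0            0                1            1                  0                  0        0        1              0           0
0  1  0  1  |     1        0            1                0            1                  1                  0        1        1              1           1
0  1  1  0  |     1        0            0                1            0                  1                  0        0        0              0           1
0  1  1  1  |     1        0            1                0            0                  0                  0        1        1              1           0
1  0  0  0  |     1        0            0                1            0                  1                  0        1        1              1           1
1  0  0  1  |     1        0            1                0            0                  0                  1        0        1              0           0
1  0  1  0  |     1        0            0                1            1                  0                  0        1        0              0           0
1  0  1  1  |     1        0            1                0            1                  1                  1        0        1              0           1
1  1  0  0  |     0        1            1                0            1                  1                  0        0        1              0           1
1  1  0  1  |     0        1            0                1            1                  0                  1        1        1              1           1
1  1  1  0  |     0        1            1                0            0                  0                  0        0        0              0           0
1  1  1  1  |     0        1            0                1            0                  1                  1        1        1              1           0
8 of 16 rows are 1, so the formula is contingent.

contingent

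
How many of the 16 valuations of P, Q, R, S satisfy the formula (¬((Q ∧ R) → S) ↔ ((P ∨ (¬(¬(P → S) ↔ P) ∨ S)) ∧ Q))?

10

P | Q | R | S || φ
1 | 1 | 1 | 1 || 0
1 | 1 | 1 | 0 || 1
1 | 1 | 0 | 1 || 0
1 | 1 | 0 | 0 || 0
1 | 0 | 1 | 1 || 1
1 | 0 | 1 | 0 || 1
1 | 0 | 0 | 1 || 1
1 | 0 | 0 | 0 || 1
0 | 1 | 1 | 1 || 0
0 | 1 | 1 | 0 || 0
0 | 1 | 0 | 1 || 0
0 | 1 | 0 | 0 || 1
0 | 0 | 1 | 1 || 1
0 | 0 | 1 | 0 || 1
0 | 0 | 0 | 1 || 1
0 | 0 | 0 | 0 || 1
The formula is true on 10 of the 16 rows.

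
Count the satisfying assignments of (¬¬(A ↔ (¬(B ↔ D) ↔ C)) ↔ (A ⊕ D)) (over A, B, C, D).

8

A  B  C  D  |  φ
0  0  0  0  |  1
0  0  0  1  |  1
0  0  1  0  |  0
0  0  1  1  |  0
0  1  0  0  |  0
0  1  0  1  |  0
0  1  1  0  |  1
0  1  1  1  |  1
1  0  0  0  |  1
1  0  0  1  |  1
1  0  1  0  |  0
1  0  1  1  |  0
1  1  0  0  |  0
1  1  0  1  |  0
1  1  1  0  |  1
1  1  1  1  |  1
The formula is true on 8 of the 16 rows.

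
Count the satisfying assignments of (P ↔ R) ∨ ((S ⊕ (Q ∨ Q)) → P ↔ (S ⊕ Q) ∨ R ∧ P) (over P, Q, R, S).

10

P | Q | R | S | φ
- | - | - | - | -
T | T | T | T | T
T | T | T | F | T
T | T | F | T | F
T | T | F | F | T
T | F | T | T | T
T | F | T | F | T
T | F | F | T | T
T | F | F | F | F
F | T | T | T | F
F | T | T | F | F
F | T | F | T | T
F | T | F | F | T
F | F | T | T | F
F | F | T | F | F
F | F | F | T | T
F | F | F | F | T
The formula is true on 10 of the 16 rows.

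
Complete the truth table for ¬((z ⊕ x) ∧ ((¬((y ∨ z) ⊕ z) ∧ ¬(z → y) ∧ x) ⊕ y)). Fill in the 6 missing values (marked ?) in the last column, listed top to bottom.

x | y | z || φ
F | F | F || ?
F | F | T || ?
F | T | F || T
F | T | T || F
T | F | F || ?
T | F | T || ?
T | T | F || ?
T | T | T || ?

T, T, T, T, F, T

Row x=F, y=F, z=F: (z ⊕ x) = F, ((¬((y ∨ z) ⊕ z) ∧ ¬(z → y) ∧ x) ⊕ y) = F, ((z ⊕ x) ∧ ((¬((y ∨ z) ⊕ z) ∧ ¬(z → y) ∧ x) ⊕ y)) = F, so the formula = T.
Row x=F, y=F, z=T: (z ⊕ x) = T, ((¬((y ∨ z) ⊕ z) ∧ ¬(z → y) ∧ x) ⊕ y) = F, ((z ⊕ x) ∧ ((¬((y ∨ z) ⊕ z) ∧ ¬(z → y) ∧ x) ⊕ y)) = F, so the formula = T.
Row x=T, y=F, z=F: (z ⊕ x) = T, ((¬((y ∨ z) ⊕ z) ∧ ¬(z → y) ∧ x) ⊕ y) = F, ((z ⊕ x) ∧ ((¬((y ∨ z) ⊕ z) ∧ ¬(z → y) ∧ x) ⊕ y)) = F, so the formula = T.
Row x=T, y=F, z=T: (z ⊕ x) = F, ((¬((y ∨ z) ⊕ z) ∧ ¬(z → y) ∧ x) ⊕ y) = T, ((z ⊕ x) ∧ ((¬((y ∨ z) ⊕ z) ∧ ¬(z → y) ∧ x) ⊕ y)) = F, so the formula = T.
Row x=T, y=T, z=F: (z ⊕ x) = T, ((¬((y ∨ z) ⊕ z) ∧ ¬(z → y) ∧ x) ⊕ y) = T, ((z ⊕ x) ∧ ((¬((y ∨ z) ⊕ z) ∧ ¬(z → y) ∧ x) ⊕ y)) = T, so the formula = F.
Row x=T, y=T, z=T: (z ⊕ x) = F, ((¬((y ∨ z) ⊕ z) ∧ ¬(z → y) ∧ x) ⊕ y) = T, ((z ⊕ x) ∧ ((¬((y ∨ z) ⊕ z) ∧ ¬(z → y) ∧ x) ⊕ y)) = F, so the formula = T.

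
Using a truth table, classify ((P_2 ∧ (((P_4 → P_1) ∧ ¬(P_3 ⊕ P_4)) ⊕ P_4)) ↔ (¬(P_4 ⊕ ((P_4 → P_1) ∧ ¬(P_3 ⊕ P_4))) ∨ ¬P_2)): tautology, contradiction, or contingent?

contradiction

P_1  P_2  P_3  P_4  |  (P_4 → P_1)  (P_3 ⊕ P_4)  ¬(P_3 ⊕ P_4)  ((P_4 → P_1) ∧ ¬(P_3 ⊕ P_4))  ¬P_2  φ
 0    0    0    0   |       1            0            1                     1                 1    0
 0    0    0    1   |       0            1            0                     0                 1    0
 0    0    1    0   |       1            1            0                     0                 1    0
 0    0    1    1   |       0            0            1                     0                 1    0
 0    1    0    0   |       1            0            1                     1                 0    0
 0    1    0    1   |       0            1            0                     0                 0    0
 0    1    1    0   |       1            1            0                     0                 0    0
 0    1    1    1   |       0            0            1                     0                 0    0
 1    0    0    0   |       1            0            1                     1                 1    0
 1    0    0    1   |       1            1            0                     0                 1    0
 1    0    1    0   |       1            1            0                     0                 1    0
 1    0    1    1   |       1            0            1                     1                 1    0
 1    1    0    0   |       1            0            1                     1                 0    0
 1    1    0    1   |       1            1            0                     0                 0    0
 1    1    1    0   |       1            1            0                     0                 0    0
 1    1    1    1   |       1            0            1                     1                 0    0
Every row is 0, so the formula is a contradiction.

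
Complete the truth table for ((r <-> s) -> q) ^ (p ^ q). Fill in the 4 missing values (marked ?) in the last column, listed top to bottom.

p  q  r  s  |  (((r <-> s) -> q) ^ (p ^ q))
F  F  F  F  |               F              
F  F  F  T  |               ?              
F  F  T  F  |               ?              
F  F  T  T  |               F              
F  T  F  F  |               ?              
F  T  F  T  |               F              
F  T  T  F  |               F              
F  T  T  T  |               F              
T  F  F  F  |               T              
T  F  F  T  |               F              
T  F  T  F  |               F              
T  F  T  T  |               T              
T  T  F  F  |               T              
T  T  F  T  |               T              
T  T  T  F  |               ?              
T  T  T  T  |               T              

T, T, F, T

Row p=F, q=F, r=F, s=T: ((r <-> s) -> q) = T, (p ^ q) = F, so (((r <-> s) -> q) ^ (p ^ q)) = T.
Row p=F, q=F, r=T, s=F: ((r <-> s) -> q) = T, (p ^ q) = F, so (((r <-> s) -> q) ^ (p ^ q)) = T.
Row p=F, q=T, r=F, s=F: ((r <-> s) -> q) = T, (p ^ q) = T, so (((r <-> s) -> q) ^ (p ^ q)) = F.
Row p=T, q=T, r=T, s=F: ((r <-> s) -> q) = T, (p ^ q) = F, so (((r <-> s) -> q) ^ (p ^ q)) = T.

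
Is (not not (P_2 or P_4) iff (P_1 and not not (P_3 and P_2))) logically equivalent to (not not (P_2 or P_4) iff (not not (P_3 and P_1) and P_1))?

P_1 | P_2 | P_3 | P_4 || φ | ψ
 0  |  0  |  0  |  0  || 1 | 1
 0  |  0  |  0  |  1  || 0 | 0
 0  |  0  |  1  |  0  || 1 | 1
 0  |  0  |  1  |  1  || 0 | 0
 0  |  1  |  0  |  0  || 0 | 0
 0  |  1  |  0  |  1  || 0 | 0
 0  |  1  |  1  |  0  || 0 | 0
 0  |  1  |  1  |  1  || 0 | 0
 1  |  0  |  0  |  0  || 1 | 1
 1  |  0  |  0  |  1  || 0 | 0
 1  |  0  |  1  |  0  || 1 | 0
 1  |  0  |  1  |  1  || 0 | 1
 1  |  1  |  0  |  0  || 0 | 0
 1  |  1  |  0  |  1  || 0 | 0
 1  |  1  |  1  |  0  || 1 | 1
 1  |  1  |  1  |  1  || 1 | 1
The columns differ at P_1=1, P_2=0, P_3=1, P_4=0 (φ=1, ψ=0), so they are not equivalent.

not equivalent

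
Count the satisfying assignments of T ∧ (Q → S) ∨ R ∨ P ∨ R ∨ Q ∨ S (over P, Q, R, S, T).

31

P | Q | R | S | T | φ
- | - | - | - | - | -
T | T | T | T | T | T
T | T | T | T | F | T
T | T | T | F | T | T
T | T | T | F | F | T
T | T | F | T | T | T
T | T | F | T | F | T
T | T | F | F | T | T
T | T | F | F | F | T
T | F | T | T | T | T
T | F | T | T | F | T
T | F | T | F | T | T
T | F | T | F | F | T
T | F | F | T | T | T
T | F | F | T | F | T
T | F | F | F | T | T
T | F | F | F | F | T
F | T | T | T | T | T
F | T | T | T | F | T
F | T | T | F | T | T
F | T | T | F | F | T
F | T | F | T | T | T
F | T | F | T | F | T
F | T | F | F | T | T
F | T | F | F | F | T
F | F | T | T | T | T
F | F | T | T | F | T
F | F | T | F | T | T
F | F | T | F | F | T
F | F | F | T | T | T
F | F | F | T | F | T
F | F | F | F | T | T
F | F | F | F | F | F
The formula is true on 31 of the 32 rows.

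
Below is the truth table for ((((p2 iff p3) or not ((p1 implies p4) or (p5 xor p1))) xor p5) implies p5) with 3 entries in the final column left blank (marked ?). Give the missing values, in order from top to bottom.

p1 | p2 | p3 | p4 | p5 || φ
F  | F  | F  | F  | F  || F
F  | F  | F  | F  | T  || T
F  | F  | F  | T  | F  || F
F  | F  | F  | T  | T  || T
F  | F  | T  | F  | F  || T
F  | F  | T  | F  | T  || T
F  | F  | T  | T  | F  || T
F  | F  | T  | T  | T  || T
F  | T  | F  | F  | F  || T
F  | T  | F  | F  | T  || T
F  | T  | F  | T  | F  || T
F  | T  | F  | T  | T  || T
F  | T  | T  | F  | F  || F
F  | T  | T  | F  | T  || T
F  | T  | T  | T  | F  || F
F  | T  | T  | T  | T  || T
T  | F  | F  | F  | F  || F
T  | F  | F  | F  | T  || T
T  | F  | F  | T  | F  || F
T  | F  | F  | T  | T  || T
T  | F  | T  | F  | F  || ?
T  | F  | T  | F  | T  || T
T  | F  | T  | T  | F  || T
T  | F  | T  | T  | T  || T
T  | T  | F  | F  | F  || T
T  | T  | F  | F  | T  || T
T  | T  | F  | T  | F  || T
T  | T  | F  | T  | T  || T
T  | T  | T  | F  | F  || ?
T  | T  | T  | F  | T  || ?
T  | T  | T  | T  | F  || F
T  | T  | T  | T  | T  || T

T, F, T

Row p1=T, p2=F, p3=T, p4=F, p5=F: (((p2 iff p3) or not ((p1 implies p4) or (p5 xor p1))) xor p5) = F, so the formula = T.
Row p1=T, p2=T, p3=T, p4=F, p5=F: (((p2 iff p3) or not ((p1 implies p4) or (p5 xor p1))) xor p5) = T, so the formula = F.
Row p1=T, p2=T, p3=T, p4=F, p5=T: (((p2 iff p3) or not ((p1 implies p4) or (p5 xor p1))) xor p5) = F, so the formula = T.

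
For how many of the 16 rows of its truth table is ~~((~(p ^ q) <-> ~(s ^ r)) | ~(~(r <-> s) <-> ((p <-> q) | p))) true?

10

  p      q      r      s       (p ^ q)  ~(p ^ q)  (s ^ r)  ~(s ^ r)  (~(p ^ q) <-> ~(s ^ r))  (r <-> s)  ~(r <-> s)  (p <-> q)  ((p <-> q) | p)    φ  
 True   True   True   True      False     True     False     True              True              True      False        True          True        True
 True   True   True  False      False     True      True    False             False             False       True        True          True       False
 True   True  False   True      False     True      True    False             False             False       True        True          True       False
 True   True  False  False      False     True     False     True              True              True      False        True          True        True
 True  False   True   True       True    False     False     True             False              True      False       False          True        True
 True  False   True  False       True    False      True    False              True             False       True       False          True        True
 True  False  False   True       True    False      True    False              True             False       True       False          True        True
 True  False  False  False       True    False     False     True             False              True      False       False          True        True
False   True   True   True       True    False     False     True             False              True      False       False         False       False
False   True   True  False       True    False      True    False              True             False       True       False         False        True
False   True  False   True       True    False      True    False              True             False       True       False         False        True
False   True  False  False       True    False     False     True             False              True      False       False         False       False
False  False   True   True      False     True     False     True              True              True      False        True          True        True
False  False   True  False      False     True      True    False             False             False       True        True          True       False
False  False  False   True      False     True      True    False             False             False       True        True          True       False
False  False  False  False      False     True     False     True              True              True      False        True          True        True
The formula is true on 10 of the 16 rows.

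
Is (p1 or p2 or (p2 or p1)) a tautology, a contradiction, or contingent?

contingent

p1 | p2 | (p2 or p1) | (p1 or p2 or (p2 or p1))
-- | -- | ---------- | ------------------------
1  | 1  |     1      |            1            
1  | 0  |     1      |            1            
0  | 1  |     1      |            1            
0  | 0  |     0      |            0            
3 of 4 rows are 1, so the formula is contingent.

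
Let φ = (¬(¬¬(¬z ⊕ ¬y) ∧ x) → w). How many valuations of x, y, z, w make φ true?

10

x | y | z | w || (¬(¬¬(¬z ⊕ ¬y) ∧ x) → w)
0 | 0 | 0 | 0 ||            0            
0 | 0 | 0 | 1 ||            1            
0 | 0 | 1 | 0 ||            0            
0 | 0 | 1 | 1 ||            1            
0 | 1 | 0 | 0 ||            0            
0 | 1 | 0 | 1 ||            1            
0 | 1 | 1 | 0 ||            0            
0 | 1 | 1 | 1 ||            1            
1 | 0 | 0 | 0 ||            0            
1 | 0 | 0 | 1 ||            1            
1 | 0 | 1 | 0 ||            1            
1 | 0 | 1 | 1 ||            1            
1 | 1 | 0 | 0 ||            1            
1 | 1 | 0 | 1 ||            1            
1 | 1 | 1 | 0 ||            0            
1 | 1 | 1 | 1 ||            1            
The formula is true on 10 of the 16 rows.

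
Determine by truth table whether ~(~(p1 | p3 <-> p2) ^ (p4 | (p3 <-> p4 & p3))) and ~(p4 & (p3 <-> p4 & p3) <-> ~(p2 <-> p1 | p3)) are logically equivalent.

  p1  |   p2  |   p3  |   p4  |   φ   |   ψ  
----- | ----- | ----- | ----- | ----- | -----
False | False | False | False | False | False
False | False | False |  True | False |  True
False | False |  True | False | False |  True
False | False |  True |  True |  True | False
False |  True | False | False |  True |  True
False |  True | False |  True |  True | False
False |  True |  True | False |  True | False
False |  True |  True |  True | False |  True
 True | False | False | False |  True |  True
 True | False | False |  True |  True | False
 True | False |  True | False | False |  True
 True | False |  True |  True |  True | False
 True |  True | False | False | False | False
 True |  True | False |  True | False |  True
 True |  True |  True | False |  True | False
 True |  True |  True |  True | False |  True
The columns differ at p1=False, p2=False, p3=False, p4=True (φ=False, ψ=True), so they are not equivalent.

not equivalent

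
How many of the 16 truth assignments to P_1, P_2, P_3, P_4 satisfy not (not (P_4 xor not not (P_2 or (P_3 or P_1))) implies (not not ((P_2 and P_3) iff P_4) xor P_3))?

P_1 | P_2 | P_3 | P_4 | (P_3 or P_1) | (P_2 or (P_3 or P_1)) | not (P_2 or (P_3 or P_1)) | (P_2 and P_3) | ((P_2 and P_3) iff P_4) | not ((P_2 and P_3) iff P_4) | φ
--- | --- | --- | --- | ------------ | --------------------- | ------------------------- | ------------- | ----------------------- | --------------------------- | -
 0  |  0  |  0  |  0  |      0       |           0           |             1             |       0       |            1            |              0              | 0
 0  |  0  |  0  |  1  |      0       |           0           |             1             |       0       |            0            |              1              | 0
 0  |  0  |  1  |  0  |      1       |           1           |             0             |       0       |            1            |              0              | 0
 0  |  0  |  1  |  1  |      1       |           1           |             0             |       0       |            0            |              1              | 0
 0  |  1  |  0  |  0  |      0       |           1           |             0             |       0       |            1            |              0              | 0
 0  |  1  |  0  |  1  |      0       |           1           |             0             |       0       |            0            |              1              | 1
 0  |  1  |  1  |  0  |      1       |           1           |             0             |       1       |            0            |              1              | 0
 0  |  1  |  1  |  1  |      1       |           1           |             0             |       1       |            1            |              0              | 1
 1  |  0  |  0  |  0  |      1       |           1           |             0             |       0       |            1            |              0              | 0
 1  |  0  |  0  |  1  |      1       |           1           |             0             |       0       |            0            |              1              | 1
 1  |  0  |  1  |  0  |      1       |           1           |             0             |       0       |            1            |              0              | 0
 1  |  0  |  1  |  1  |      1       |           1           |             0             |       0       |            0            |              1              | 0
 1  |  1  |  0  |  0  |      1       |           1           |             0             |       0       |            1            |              0              | 0
 1  |  1  |  0  |  1  |      1       |           1           |             0             |       0       |            0            |              1              | 1
 1  |  1  |  1  |  0  |      1       |           1           |             0             |       1       |            0            |              1              | 0
 1  |  1  |  1  |  1  |      1       |           1           |             0             |       1       |            1            |              0              | 1
The formula is true on 5 of the 16 rows.

5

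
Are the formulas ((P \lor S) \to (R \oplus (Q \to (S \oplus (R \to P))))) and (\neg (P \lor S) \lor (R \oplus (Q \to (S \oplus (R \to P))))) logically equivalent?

equivalent

P  Q  R  S  |  φ  ψ
T  T  T  T  |  T  T
T  T  T  F  |  F  F
T  T  F  T  |  F  F
T  T  F  F  |  T  T
T  F  T  T  |  F  F
T  F  T  F  |  F  F
T  F  F  T  |  T  T
T  F  F  F  |  T  T
F  T  T  T  |  F  F
F  T  T  F  |  T  T
F  T  F  T  |  F  F
F  T  F  F  |  T  T
F  F  T  T  |  F  F
F  F  T  F  |  T  T
F  F  F  T  |  T  T
F  F  F  F  |  T  T
The columns for φ and ψ agree on every row, so they are logically equivalent.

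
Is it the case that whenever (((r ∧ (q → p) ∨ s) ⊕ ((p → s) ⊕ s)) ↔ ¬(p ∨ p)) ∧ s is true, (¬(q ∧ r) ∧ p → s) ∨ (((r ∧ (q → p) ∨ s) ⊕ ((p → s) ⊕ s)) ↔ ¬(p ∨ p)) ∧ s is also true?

p  q  r  s  |  φ  ψ
F  F  F  F  |  F  T
F  F  F  T  |  T  T
F  F  T  F  |  F  T
F  F  T  T  |  T  T
F  T  F  F  |  F  T
F  T  F  T  |  T  T
F  T  T  F  |  F  T
F  T  T  T  |  T  T
T  F  F  F  |  F  F
T  F  F  T  |  F  T
T  F  T  F  |  F  F
T  F  T  T  |  F  T
T  T  F  F  |  F  F
T  T  F  T  |  F  T
T  T  T  F  |  F  T
T  T  T  T  |  F  T
In every row where φ is true, ψ is also true, so φ ⊨ ψ.

yes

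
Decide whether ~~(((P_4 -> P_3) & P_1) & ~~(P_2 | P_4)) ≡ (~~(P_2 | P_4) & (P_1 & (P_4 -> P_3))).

equivalent

P_1  P_2  P_3  P_4  |  φ  ψ
 T    T    T    T   |  T  T
 T    T    T    F   |  T  T
 T    T    F    T   |  F  F
 T    T    F    F   |  T  T
 T    F    T    T   |  T  T
 T    F    T    F   |  F  F
 T    F    F    T   |  F  F
 T    F    F    F   |  F  F
 F    T    T    T   |  F  F
 F    T    T    F   |  F  F
 F    T    F    T   |  F  F
 F    T    F    F   |  F  F
 F    F    T    T   |  F  F
 F    F    T    F   |  F  F
 F    F    F    T   |  F  F
 F    F    F    F   |  F  F
The columns for φ and ψ agree on every row, so they are logically equivalent.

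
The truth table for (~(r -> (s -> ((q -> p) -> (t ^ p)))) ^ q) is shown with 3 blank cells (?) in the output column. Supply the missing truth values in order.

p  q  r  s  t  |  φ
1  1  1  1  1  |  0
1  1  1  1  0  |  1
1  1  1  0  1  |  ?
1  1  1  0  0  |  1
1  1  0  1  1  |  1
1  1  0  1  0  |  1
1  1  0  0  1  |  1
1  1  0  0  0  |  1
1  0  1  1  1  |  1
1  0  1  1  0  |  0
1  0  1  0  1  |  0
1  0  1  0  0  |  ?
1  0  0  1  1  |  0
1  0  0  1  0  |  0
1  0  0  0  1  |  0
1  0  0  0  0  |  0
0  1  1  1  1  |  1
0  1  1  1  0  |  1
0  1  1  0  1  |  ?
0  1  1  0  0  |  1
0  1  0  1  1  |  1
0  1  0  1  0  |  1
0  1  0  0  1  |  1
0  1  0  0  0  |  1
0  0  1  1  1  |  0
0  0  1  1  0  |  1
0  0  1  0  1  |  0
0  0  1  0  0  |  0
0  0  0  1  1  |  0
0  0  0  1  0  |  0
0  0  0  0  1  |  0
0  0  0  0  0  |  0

1, 0, 1

Row p=1, q=1, r=1, s=0, t=1: ~(r -> (s -> ((q -> p) -> (t ^ p)))) = 0, so the formula = 1.
Row p=1, q=0, r=1, s=0, t=0: ~(r -> (s -> ((q -> p) -> (t ^ p)))) = 0, so the formula = 0.
Row p=0, q=1, r=1, s=0, t=1: ~(r -> (s -> ((q -> p) -> (t ^ p)))) = 0, so the formula = 1.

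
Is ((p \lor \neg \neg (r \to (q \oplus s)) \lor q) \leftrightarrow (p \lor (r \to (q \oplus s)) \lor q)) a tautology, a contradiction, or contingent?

tautology

p | q | r | s | φ
- | - | - | - | -
T | T | T | T | T
T | T | T | F | T
T | T | F | T | T
T | T | F | F | T
T | F | T | T | T
T | F | T | F | T
T | F | F | T | T
T | F | F | F | T
F | T | T | T | T
F | T | T | F | T
F | T | F | T | T
F | T | F | F | T
F | F | T | T | T
F | F | T | F | T
F | F | F | T | T
F | F | F | F | T
Every row is T, so the formula is a tautology.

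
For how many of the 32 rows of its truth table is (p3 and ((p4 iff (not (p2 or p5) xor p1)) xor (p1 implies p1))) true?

p1 | p2 | p3 | p4 | p5 || φ
F  | F  | F  | F  | F  || F
F  | F  | F  | F  | T  || F
F  | F  | F  | T  | F  || F
F  | F  | F  | T  | T  || F
F  | F  | T  | F  | F  || T
F  | F  | T  | F  | T  || F
F  | F  | T  | T  | F  || F
F  | F  | T  | T  | T  || T
F  | T  | F  | F  | F  || F
F  | T  | F  | F  | T  || F
F  | T  | F  | T  | F  || F
F  | T  | F  | T  | T  || F
F  | T  | T  | F  | F  || F
F  | T  | T  | F  | T  || F
F  | T  | T  | T  | F  || T
F  | T  | T  | T  | T  || T
T  | F  | F  | F  | F  || F
T  | F  | F  | F  | T  || F
T  | F  | F  | T  | F  || F
T  | F  | F  | T  | T  || F
T  | F  | T  | F  | F  || F
T  | F  | T  | F  | T  || T
T  | F  | T  | T  | F  || T
T  | F  | T  | T  | T  || F
T  | T  | F  | F  | F  || F
T  | T  | F  | F  | T  || F
T  | T  | F  | T  | F  || F
T  | T  | F  | T  | T  || F
T  | T  | T  | F  | F  || T
T  | T  | T  | F  | T  || T
T  | T  | T  | T  | F  || F
T  | T  | T  | T  | T  || F
The formula is true on 8 of the 32 rows.

8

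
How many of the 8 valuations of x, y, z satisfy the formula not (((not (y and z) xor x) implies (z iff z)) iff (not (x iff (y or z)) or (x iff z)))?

1

  x   |   y   |   z   | (y and z) | not (y and z) | (not (y and z) xor x) | (z iff z) | (y or z) | (x iff (y or z)) | not (x iff (y or z)) | (x iff z) |   φ  
----- | ----- | ----- | --------- | ------------- | --------------------- | --------- | -------- | ---------------- | -------------------- | --------- | -----
False | False | False |   False   |      True     |          True         |    True   |  False   |       True       |        False         |    True   | False
False | False |  True |   False   |      True     |          True         |    True   |   True   |      False       |         True         |   False   | False
False |  True | False |   False   |      True     |          True         |    True   |   True   |      False       |         True         |    True   | False
False |  True |  True |    True   |     False     |         False         |    True   |   True   |      False       |         True         |   False   | False
 True | False | False |   False   |      True     |         False         |    True   |  False   |      False       |         True         |   False   | False
 True | False |  True |   False   |      True     |         False         |    True   |   True   |       True       |        False         |    True   | False
 True |  True | False |   False   |      True     |         False         |    True   |   True   |       True       |        False         |   False   |  True
 True |  True |  True |    True   |     False     |          True         |    True   |   True   |       True       |        False         |    True   | False
The formula is true on 1 of the 8 rows.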